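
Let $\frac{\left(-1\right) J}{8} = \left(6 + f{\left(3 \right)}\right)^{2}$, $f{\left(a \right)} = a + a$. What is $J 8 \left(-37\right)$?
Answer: $340992$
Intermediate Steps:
$f{\left(a \right)} = 2 a$
$J = -1152$ ($J = - 8 \left(6 + 2 \cdot 3\right)^{2} = - 8 \left(6 + 6\right)^{2} = - 8 \cdot 12^{2} = \left(-8\right) 144 = -1152$)
$J 8 \left(-37\right) = \left(-1152\right) 8 \left(-37\right) = \left(-9216\right) \left(-37\right) = 340992$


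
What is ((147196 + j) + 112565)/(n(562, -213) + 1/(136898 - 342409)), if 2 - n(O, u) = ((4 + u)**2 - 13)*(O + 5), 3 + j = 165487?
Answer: -17478505039/1017680360859 ≈ -0.017175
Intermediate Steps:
j = 165484 (j = -3 + 165487 = 165484)
n(O, u) = 2 - (-13 + (4 + u)**2)*(5 + O) (n(O, u) = 2 - ((4 + u)**2 - 13)*(O + 5) = 2 - (-13 + (4 + u)**2)*(5 + O))
((147196 + j) + 112565)/(n(562, -213) + 1/(136898 - 342409)) = ((147196 + 165484) + 112565)/((67 - 5*(4 - 213)**2 + 13*562 - 1*562*(4 - 213)**2) + 1/(136898 - 342409)) = (312680 + 112565)/((67 - 5*(-209)**2 + 7306 - 1*562*(-209)**2) + 1/(-205511)) = 425245/((67 - 5*43681 + 7306 - 1*562*43681) - 1/205511) = 425245/((67 - 218405 + 7306 - 24548722) - 1/205511) = 425245/(-24759754 - 1/205511) = 425245/(-5088401804295/205511) = 425245*(-205511/5088401804295) = -17478505039/1017680360859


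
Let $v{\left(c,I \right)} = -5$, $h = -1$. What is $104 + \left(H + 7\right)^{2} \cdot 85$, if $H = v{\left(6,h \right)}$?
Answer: $444$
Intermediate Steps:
$H = -5$
$104 + \left(H + 7\right)^{2} \cdot 85 = 104 + \left(-5 + 7\right)^{2} \cdot 85 = 104 + 2^{2} \cdot 85 = 104 + 4 \cdot 85 = 104 + 340 = 444$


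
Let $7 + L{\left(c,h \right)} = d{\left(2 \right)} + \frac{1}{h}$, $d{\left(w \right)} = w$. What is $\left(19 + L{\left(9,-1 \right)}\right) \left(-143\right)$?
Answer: $-1859$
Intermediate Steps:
$L{\left(c,h \right)} = -5 + \frac{1}{h}$ ($L{\left(c,h \right)} = -7 + \left(2 + \frac{1}{h}\right) = -5 + \frac{1}{h}$)
$\left(19 + L{\left(9,-1 \right)}\right) \left(-143\right) = \left(19 - \left(5 - \frac{1}{-1}\right)\right) \left(-143\right) = \left(19 - 6\right) \left(-143\right) = 13 \left(-143\right) = -1859$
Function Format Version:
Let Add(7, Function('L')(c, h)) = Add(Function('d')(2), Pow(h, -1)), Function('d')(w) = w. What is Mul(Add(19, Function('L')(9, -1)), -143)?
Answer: -1859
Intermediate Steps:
Function('L')(c, h) = Add(-5, Pow(h, -1)) (Function('L')(c, h) = Add(-7, Add(2, Pow(h, -1))) = Add(-5, Pow(h, -1)))
Mul(Add(19, Function('L')(9, -1)), -143) = Mul(Add(19, Add(-5, Pow(-1, -1))), -143) = Mul(Add(19, Add(-5, -1)), -143) = Mul(Add(19, -6), -143) = Mul(13, -143) = -1859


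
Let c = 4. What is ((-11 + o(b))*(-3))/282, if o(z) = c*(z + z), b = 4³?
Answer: -501/94 ≈ -5.3298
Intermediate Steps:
b = 64
o(z) = 8*z (o(z) = 4*(z + z) = 4*(2*z) = 8*z)
((-11 + o(b))*(-3))/282 = ((-11 + 8*64)*(-3))/282 = ((-11 + 512)*(-3))*(1/282) = (501*(-3))*(1/282) = -1503*1/282 = -501/94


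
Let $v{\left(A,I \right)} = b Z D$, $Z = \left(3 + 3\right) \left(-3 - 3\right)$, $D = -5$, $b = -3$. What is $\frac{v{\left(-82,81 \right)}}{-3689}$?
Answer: $\frac{540}{3689} \approx 0.14638$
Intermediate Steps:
$Z = -36$ ($Z = 6 \left(-6\right) = -36$)
$v{\left(A,I \right)} = -540$ ($v{\left(A,I \right)} = \left(-3\right) \left(-36\right) \left(-5\right) = 108 \left(-5\right) = -540$)
$\frac{v{\left(-82,81 \right)}}{-3689} = - \frac{540}{-3689} = \left(-540\right) \left(- \frac{1}{3689}\right) = \frac{540}{3689}$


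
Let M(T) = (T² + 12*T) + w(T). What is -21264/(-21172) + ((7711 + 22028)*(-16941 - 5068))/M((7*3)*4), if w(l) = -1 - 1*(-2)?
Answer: -3464361397203/42688045 ≈ -81155.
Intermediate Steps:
w(l) = 1 (w(l) = -1 + 2 = 1)
M(T) = 1 + T² + 12*T (M(T) = (T² + 12*T) + 1 = 1 + T² + 12*T)
-21264/(-21172) + ((7711 + 22028)*(-16941 - 5068))/M((7*3)*4) = -21264/(-21172) + ((7711 + 22028)*(-16941 - 5068))/(1 + ((7*3)*4)² + 12*((7*3)*4)) = -21264*(-1/21172) + (29739*(-22009))/(1 + (21*4)² + 12*(21*4)) = 5316/5293 - 654525651/(1 + 84² + 12*84) = 5316/5293 - 654525651/(1 + 7056 + 1008) = 5316/5293 - 654525651/8065 = -3464361397203/42688045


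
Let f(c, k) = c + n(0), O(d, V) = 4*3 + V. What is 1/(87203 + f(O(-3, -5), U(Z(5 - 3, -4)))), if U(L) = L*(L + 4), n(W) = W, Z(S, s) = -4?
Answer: 1/87210 ≈ 1.1467e-5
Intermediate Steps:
U(L) = L*(4 + L)
O(d, V) = 12 + V
f(c, k) = c (f(c, k) = c + 0 = c)
1/(87203 + f(O(-3, -5), U(Z(5 - 3, -4)))) = 1/(87203 + (12 - 5)) = 1/(87203 + 7) = 1/87210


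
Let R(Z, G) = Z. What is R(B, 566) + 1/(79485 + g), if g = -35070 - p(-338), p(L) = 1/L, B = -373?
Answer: -5599576745/15012271 ≈ -373.00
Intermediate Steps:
g = -11853659/338 (g = -35070 - 1/(-338) = -35070 - 1*(-1/338) = -35070 + 1/338 = -11853659/338 ≈ -35070.)
R(B, 566) + 1/(79485 + g) = -373 + 1/(79485 - 11853659/338) = -373 + 1/(15012271/338) = -373 + 338/15012271 = -5599576745/15012271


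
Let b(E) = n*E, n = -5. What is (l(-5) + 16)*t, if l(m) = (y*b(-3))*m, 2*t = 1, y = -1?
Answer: 91/2 ≈ 45.500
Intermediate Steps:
t = ½ (t = (½)*1 = ½ ≈ 0.50000)
b(E) = -5*E
l(m) = -15*m (l(m) = (-(-5)*(-3))*m = (-1*15)*m = -15*m)
(l(-5) + 16)*t = (-15*(-5) + 16)*(½) = (75 + 16)*(½) = 91*(½) = 91/2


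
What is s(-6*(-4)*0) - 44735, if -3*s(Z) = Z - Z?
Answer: -44735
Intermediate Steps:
s(Z) = 0 (s(Z) = -(Z - Z)/3 = -1/3*0 = 0)
s(-6*(-4)*0) - 44735 = 0 - 44735 = -44735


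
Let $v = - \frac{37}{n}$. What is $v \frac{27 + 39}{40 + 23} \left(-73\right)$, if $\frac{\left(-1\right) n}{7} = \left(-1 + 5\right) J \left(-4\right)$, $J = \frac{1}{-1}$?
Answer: $- \frac{29711}{1176} \approx -25.264$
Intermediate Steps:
$J = -1$
$n = -112$ ($n = - 7 \left(-1 + 5\right) \left(-1\right) \left(-4\right) = - 7 \cdot 4 \left(-1\right) \left(-4\right) = - 7 \left(\left(-4\right) \left(-4\right)\right) = \left(-7\right) 16 = -112$)
$v = \frac{37}{112}$ ($v = - \frac{37}{-112} = \left(-37\right) \left(- \frac{1}{112}\right) = \frac{37}{112} \approx 0.33036$)
$v \frac{27 + 39}{40 + 23} \left(-73\right) = \frac{37 \frac{27 + 39}{40 + 23}}{112} \left(-73\right) = \frac{37 \cdot \frac{66}{63}}{112} \left(-73\right) = \frac{37 \cdot 66 \cdot \frac{1}{63}}{112} \left(-73\right) = \frac{37}{112} \cdot \frac{22}{21} \left(-73\right) = \frac{407}{1176} \left(-73\right) = - \frac{29711}{1176}$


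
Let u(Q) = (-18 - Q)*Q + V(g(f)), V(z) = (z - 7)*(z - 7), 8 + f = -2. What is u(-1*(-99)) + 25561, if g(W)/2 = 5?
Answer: 13987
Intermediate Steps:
f = -10 (f = -8 - 2 = -10)
g(W) = 10 (g(W) = 2*5 = 10)
V(z) = (-7 + z)² (V(z) = (-7 + z)*(-7 + z) = (-7 + z)²)
u(Q) = 9 + Q*(-18 - Q) (u(Q) = (-18 - Q)*Q + (-7 + 10)² = Q*(-18 - Q) + 3² = Q*(-18 - Q) + 9 = 9 + Q*(-18 - Q))
u(-1*(-99)) + 25561 = (9 - (-1*(-99))² - (-18)*(-99)) + 25561 = (9 - 1*99² - 18*99) + 25561 = (9 - 1*9801 - 1782) + 25561 = (9 - 9801 - 1782) + 25561 = -11574 + 25561 = 13987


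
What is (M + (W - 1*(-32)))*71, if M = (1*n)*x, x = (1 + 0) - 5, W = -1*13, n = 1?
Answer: 1065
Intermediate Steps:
W = -13
x = -4 (x = 1 - 5 = -4)
M = -4 (M = (1*1)*(-4) = 1*(-4) = -4)
(M + (W - 1*(-32)))*71 = (-4 + (-13 - 1*(-32)))*71 = (-4 + (-13 + 32))*71 = (-4 + 19)*71 = 15*71 = 1065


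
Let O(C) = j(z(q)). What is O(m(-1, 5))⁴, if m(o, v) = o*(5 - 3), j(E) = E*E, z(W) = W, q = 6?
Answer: 1679616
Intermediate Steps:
j(E) = E²
m(o, v) = 2*o (m(o, v) = o*2 = 2*o)
O(C) = 36 (O(C) = 6² = 36)
O(m(-1, 5))⁴ = 36⁴ = 1679616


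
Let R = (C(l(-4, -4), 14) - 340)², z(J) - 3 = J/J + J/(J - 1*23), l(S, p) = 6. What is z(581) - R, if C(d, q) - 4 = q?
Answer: -57852859/558 ≈ -1.0368e+5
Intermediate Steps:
C(d, q) = 4 + q
z(J) = 4 + J/(-23 + J) (z(J) = 3 + (J/J + J/(J - 1*23)) = 3 + (1 + J/(J - 23)) = 3 + (1 + J/(-23 + J)) = 4 + J/(-23 + J))
R = 103684 (R = ((4 + 14) - 340)² = (18 - 340)² = (-322)² = 103684)
z(581) - R = (-92 + 5*581)/(-23 + 581) - 1*103684 = (-92 + 2905)/558 - 103684 = (1/558)*2813 - 103684 = 2813/558 - 103684 = -57852859/558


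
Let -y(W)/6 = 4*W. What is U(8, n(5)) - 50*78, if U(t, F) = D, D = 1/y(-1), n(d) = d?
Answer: -93599/24 ≈ -3900.0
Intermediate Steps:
y(W) = -24*W
D = 1/24 (D = 1/(-24*(-1)) = 1/24 ≈ 0.041667)
U(t, F) = 1/24
U(8, n(5)) - 50*78 = 1/24 - 50*78 = 1/24 - 3900 = -93599/24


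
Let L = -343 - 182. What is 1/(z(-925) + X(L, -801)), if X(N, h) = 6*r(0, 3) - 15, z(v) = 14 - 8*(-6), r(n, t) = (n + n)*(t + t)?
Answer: 1/47 ≈ 0.021277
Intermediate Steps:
r(n, t) = 4*n*t (r(n, t) = (2*n)*(2*t) = 4*n*t)
L = -525
z(v) = 62 (z(v) = 14 + 48 = 62)
X(N, h) = -15 (X(N, h) = 6*(4*0*3) - 15 = 6*0 - 15 = 0 - 15 = -15)
1/(z(-925) + X(L, -801)) = 1/(62 - 15) = 1/47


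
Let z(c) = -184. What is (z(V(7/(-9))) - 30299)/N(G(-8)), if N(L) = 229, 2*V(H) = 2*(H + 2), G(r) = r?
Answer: -30483/229 ≈ -133.11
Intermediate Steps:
V(H) = 2 + H (V(H) = (2*(H + 2))/2 = (2*(2 + H))/2 = (4 + 2*H)/2 = 2 + H)
(z(V(7/(-9))) - 30299)/N(G(-8)) = (-184 - 30299)/229 = -30483*1/229 = -30483/229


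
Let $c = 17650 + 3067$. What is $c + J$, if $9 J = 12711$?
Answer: $\frac{66388}{3} \approx 22129.0$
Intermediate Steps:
$J = \frac{4237}{3}$ ($J = \frac{1}{9} \cdot 12711 = \frac{4237}{3} \approx 1412.3$)
$c = 20717$
$c + J = 20717 + \frac{4237}{3} = \frac{66388}{3}$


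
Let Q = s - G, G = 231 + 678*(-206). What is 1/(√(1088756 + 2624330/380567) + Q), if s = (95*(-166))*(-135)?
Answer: 95919248381/217581930038650449 - √17520764654665866/652745790115951347 ≈ 4.4064e-7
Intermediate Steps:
s = 2128950 (s = -15770*(-135) = 2128950)
G = -139437 (G = 231 - 139668 = -139437)
Q = 2268387 (Q = 2128950 - 1*(-139437) = 2128950 + 139437 = 2268387)
1/(√(1088756 + 2624330/380567) + Q) = 1/(√(1088756 + 2624330/380567) + 2268387) = 1/(√(414347228982/380567) + 2268387) = 1/(3*√17520764654665866/380567 + 2268387) = 1/(2268387 + 3*√17520764654665866/380567)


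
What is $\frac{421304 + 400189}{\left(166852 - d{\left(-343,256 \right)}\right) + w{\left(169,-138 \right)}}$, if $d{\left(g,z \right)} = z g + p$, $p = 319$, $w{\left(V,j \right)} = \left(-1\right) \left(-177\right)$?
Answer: $\frac{821493}{254518} \approx 3.2276$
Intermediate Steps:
$w{\left(V,j \right)} = 177$
$d{\left(g,z \right)} = 319 + g z$ ($d{\left(g,z \right)} = z g + 319 = g z + 319 = 319 + g z$)
$\frac{421304 + 400189}{\left(166852 - d{\left(-343,256 \right)}\right) + w{\left(169,-138 \right)}} = \frac{421304 + 400189}{\left(166852 - \left(319 - 87808\right)\right) + 177} = \frac{821493}{\left(166852 - \left(319 - 87808\right)\right) + 177} = \frac{821493}{\left(166852 - -87489\right) + 177} = \frac{821493}{\left(166852 + 87489\right) + 177} = \frac{821493}{254341 + 177} = \frac{821493}{254518}$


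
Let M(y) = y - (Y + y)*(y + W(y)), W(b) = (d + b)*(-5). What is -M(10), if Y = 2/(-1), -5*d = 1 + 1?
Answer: -314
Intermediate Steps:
d = -⅖ (d = -(1 + 1)/5 = -⅕*2 = -⅖ ≈ -0.40000)
Y = -2 (Y = 2*(-1) = -2)
W(b) = 2 - 5*b (W(b) = (-⅖ + b)*(-5) = 2 - 5*b)
M(y) = y - (-2 + y)*(2 - 4*y) (M(y) = y - (-2 + y)*(y + (2 - 5*y)) = y - (-2 + y)*(2 - 4*y))
-M(10) = -(4 - 9*10 + 4*10²) = -(4 - 90 + 4*100) = -(4 - 90 + 400) = -1*314 = -314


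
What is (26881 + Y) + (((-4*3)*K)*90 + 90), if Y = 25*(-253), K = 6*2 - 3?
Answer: 10926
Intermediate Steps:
K = 9 (K = 12 - 3 = 9)
Y = -6325
(26881 + Y) + (((-4*3)*K)*90 + 90) = (26881 - 6325) + ((-4*3*9)*90 + 90) = 20556 + (-12*9*90 + 90) = 20556 + (-108*90 + 90) = 20556 + (-9720 + 90) = 20556 - 9630 = 10926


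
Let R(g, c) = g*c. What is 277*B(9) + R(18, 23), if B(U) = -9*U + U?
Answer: -19530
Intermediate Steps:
R(g, c) = c*g
B(U) = -8*U
277*B(9) + R(18, 23) = 277*(-8*9) + 23*18 = 277*(-72) + 414 = -19944 + 414 = -19530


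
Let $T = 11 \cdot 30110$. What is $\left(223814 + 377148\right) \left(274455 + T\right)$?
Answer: $363981649730$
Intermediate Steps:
$T = 331210$
$\left(223814 + 377148\right) \left(274455 + T\right) = \left(223814 + 377148\right) \left(274455 + 331210\right) = 600962 \cdot 605665 = 363981649730$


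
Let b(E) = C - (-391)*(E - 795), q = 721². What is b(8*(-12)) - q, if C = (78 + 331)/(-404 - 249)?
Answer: -566949375/653 ≈ -8.6822e+5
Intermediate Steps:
C = -409/653 (C = 409/(-653) = 409*(-1/653) = -409/653 ≈ -0.62634)
q = 519841
b(E) = -202982194/653 + 391*E (b(E) = -409/653 - (-391)*(E - 795) = -409/653 - (-391)*(-795 + E) = -409/653 - (310845 - 391*E) = -409/653 + (-310845 + 391*E) = -202982194/653 + 391*E)
b(8*(-12)) - q = (-202982194/653 + 391*(8*(-12))) - 1*519841 = (-202982194/653 + 391*(-96)) - 519841 = (-202982194/653 - 37536) - 519841 = -227493202/653 - 519841 = -566949375/653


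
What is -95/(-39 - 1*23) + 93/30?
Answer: 718/155 ≈ 4.6323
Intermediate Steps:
-95/(-39 - 1*23) + 93/30 = -95/(-39 - 23) + 93*(1/30) = -95/(-62) + 31/10 = -95*(-1/62) + 31/10 = 95/62 + 31/10 = 718/155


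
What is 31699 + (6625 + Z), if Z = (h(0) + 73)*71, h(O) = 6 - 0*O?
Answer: 43933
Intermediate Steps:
h(O) = 6 (h(O) = 6 - 1*0 = 6 + 0 = 6)
Z = 5609 (Z = (6 + 73)*71 = 79*71 = 5609)
31699 + (6625 + Z) = 31699 + (6625 + 5609) = 31699 + 12234 = 43933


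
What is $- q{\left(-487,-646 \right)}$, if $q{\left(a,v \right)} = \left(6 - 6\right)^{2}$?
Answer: $0$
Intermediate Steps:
$q{\left(a,v \right)} = 0$ ($q{\left(a,v \right)} = 0^{2} = 0$)
$- q{\left(-487,-646 \right)} = \left(-1\right) 0 = 0$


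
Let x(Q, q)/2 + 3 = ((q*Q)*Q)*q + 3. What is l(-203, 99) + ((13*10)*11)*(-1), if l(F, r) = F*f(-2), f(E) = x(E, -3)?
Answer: -16046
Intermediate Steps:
x(Q, q) = 2*Q**2*q**2 (x(Q, q) = -6 + 2*(((q*Q)*Q)*q + 3) = -6 + 2*(((Q*q)*Q)*q + 3) = -6 + 2*((q*Q**2)*q + 3) = -6 + 2*(Q**2*q**2 + 3) = -6 + 2*(3 + Q**2*q**2) = -6 + (6 + 2*Q**2*q**2) = 2*Q**2*q**2)
f(E) = 18*E**2 (f(E) = 2*E**2*(-3)**2 = 2*E**2*9 = 18*E**2)
l(F, r) = 72*F (l(F, r) = F*(18*(-2)**2) = F*(18*4) = F*72 = 72*F)
l(-203, 99) + ((13*10)*11)*(-1) = 72*(-203) + ((13*10)*11)*(-1) = -14616 + (130*11)*(-1) = -14616 + 1430*(-1) = -14616 - 1430 = -16046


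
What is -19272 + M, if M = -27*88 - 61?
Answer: -21709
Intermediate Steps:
M = -2437 (M = -2376 - 61 = -2437)
-19272 + M = -19272 - 2437 = -21709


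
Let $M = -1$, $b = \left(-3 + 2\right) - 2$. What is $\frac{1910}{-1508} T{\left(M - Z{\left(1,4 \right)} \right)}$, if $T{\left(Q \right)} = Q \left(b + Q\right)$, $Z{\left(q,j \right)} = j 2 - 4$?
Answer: $- \frac{19100}{377} \approx -50.663$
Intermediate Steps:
$b = -3$ ($b = -1 - 2 = -3$)
$Z{\left(q,j \right)} = -4 + 2 j$ ($Z{\left(q,j \right)} = 2 j - 4 = -4 + 2 j$)
$T{\left(Q \right)} = Q \left(-3 + Q\right)$
$\frac{1910}{-1508} T{\left(M - Z{\left(1,4 \right)} \right)} = \frac{1910}{-1508} \left(-1 - \left(-4 + 2 \cdot 4\right)\right) \left(-3 - \left(-3 + 8\right)\right) = 1910 \left(- \frac{1}{1508}\right) \left(-1 - \left(-4 + 8\right)\right) \left(-3 - 5\right) = - \frac{955 \left(-1 - 4\right) \left(-3 - 5\right)}{754} = - \frac{955 \left(- 5 \left(-3 - 5\right)\right)}{754} = - \frac{955 \left(\left(-5\right) \left(-8\right)\right)}{754} = \left(- \frac{955}{754}\right) 40 = - \frac{19100}{377}$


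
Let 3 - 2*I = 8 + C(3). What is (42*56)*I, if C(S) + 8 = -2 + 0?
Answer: 5880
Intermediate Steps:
C(S) = -10 (C(S) = -8 + (-2 + 0) = -8 - 2 = -10)
I = 5/2 (I = 3/2 - (8 - 10)/2 = 3/2 - 1/2*(-2) = 3/2 + 1 = 5/2 ≈ 2.5000)
(42*56)*I = (42*56)*(5/2) = 2352*(5/2) = 5880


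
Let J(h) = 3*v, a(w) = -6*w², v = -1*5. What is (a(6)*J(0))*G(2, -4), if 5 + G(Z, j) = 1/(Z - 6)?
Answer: -17010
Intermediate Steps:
v = -5
J(h) = -15 (J(h) = 3*(-5) = -15)
G(Z, j) = -5 + 1/(-6 + Z) (G(Z, j) = -5 + 1/(Z - 6) = -5 + 1/(-6 + Z))
(a(6)*J(0))*G(2, -4) = (-6*6²*(-15))*((31 - 5*2)/(-6 + 2)) = (-6*36*(-15))*((31 - 10)/(-4)) = (-216*(-15))*(-¼*21) = 3240*(-21/4) = -17010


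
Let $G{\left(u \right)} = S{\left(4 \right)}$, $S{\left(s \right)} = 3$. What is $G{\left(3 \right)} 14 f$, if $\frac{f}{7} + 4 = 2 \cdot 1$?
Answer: $-588$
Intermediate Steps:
$G{\left(u \right)} = 3$
$f = -14$ ($f = -28 + 7 \cdot 2 \cdot 1 = -28 + 7 \cdot 2 = -28 + 14 = -14$)
$G{\left(3 \right)} 14 f = 3 \cdot 14 \left(-14\right) = 42 \left(-14\right) = -588$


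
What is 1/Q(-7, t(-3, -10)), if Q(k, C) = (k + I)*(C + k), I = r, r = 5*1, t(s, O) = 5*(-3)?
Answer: 1/44 ≈ 0.022727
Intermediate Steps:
t(s, O) = -15
r = 5
I = 5
Q(k, C) = (5 + k)*(C + k) (Q(k, C) = (k + 5)*(C + k) = (5 + k)*(C + k))
1/Q(-7, t(-3, -10)) = 1/((-7)² + 5*(-15) + 5*(-7) - 15*(-7)) = 1/(49 - 75 - 35 + 105) = 1/44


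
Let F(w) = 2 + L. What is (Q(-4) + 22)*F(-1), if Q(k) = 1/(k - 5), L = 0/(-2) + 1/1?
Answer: 197/3 ≈ 65.667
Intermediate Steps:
L = 1 (L = 0*(-½) + 1*1 = 0 + 1 = 1)
Q(k) = 1/(-5 + k)
F(w) = 3 (F(w) = 2 + 1 = 3)
(Q(-4) + 22)*F(-1) = (1/(-5 - 4) + 22)*3 = (1/(-9) + 22)*3 = (-⅑ + 22)*3 = (197/9)*3 = 197/3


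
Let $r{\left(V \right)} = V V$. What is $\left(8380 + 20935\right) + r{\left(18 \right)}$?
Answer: $29639$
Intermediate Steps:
$r{\left(V \right)} = V^{2}$
$\left(8380 + 20935\right) + r{\left(18 \right)} = \left(8380 + 20935\right) + 18^{2} = 29315 + 324 = 29639$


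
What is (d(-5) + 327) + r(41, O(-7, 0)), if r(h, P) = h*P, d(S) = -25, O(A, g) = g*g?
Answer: 302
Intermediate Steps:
O(A, g) = g²
r(h, P) = P*h
(d(-5) + 327) + r(41, O(-7, 0)) = (-25 + 327) + 0²*41 = 302 + 0*41 = 302 + 0 = 302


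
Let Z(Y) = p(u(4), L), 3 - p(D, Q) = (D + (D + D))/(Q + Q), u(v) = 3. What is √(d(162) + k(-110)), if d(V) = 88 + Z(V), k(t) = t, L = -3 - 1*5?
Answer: I*√295/4 ≈ 4.2939*I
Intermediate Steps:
L = -8 (L = -3 - 5 = -8)
p(D, Q) = 3 - 3*D/(2*Q) (p(D, Q) = 3 - (D + (D + D))/(Q + Q) = 3 - (D + 2*D)/(2*Q) = 3 - 3*D*1/(2*Q) = 3 - 3*D/(2*Q))
Z(Y) = 57/16 (Z(Y) = 3 - 3/2*3/(-8) = 3 - 3/2*3*(-⅛) = 3 + 9/16 = 57/16)
d(V) = 1465/16 (d(V) = 88 + 57/16 = 1465/16)
√(d(162) + k(-110)) = √(1465/16 - 110) = √(-295/16) = I*√295/4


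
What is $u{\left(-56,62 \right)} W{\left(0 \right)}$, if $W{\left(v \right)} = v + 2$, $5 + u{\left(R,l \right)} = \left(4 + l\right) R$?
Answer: $-7402$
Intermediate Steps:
$u{\left(R,l \right)} = -5 + R \left(4 + l\right)$ ($u{\left(R,l \right)} = -5 + \left(4 + l\right) R = -5 + R \left(4 + l\right)$)
$W{\left(v \right)} = 2 + v$
$u{\left(-56,62 \right)} W{\left(0 \right)} = \left(-5 + 4 \left(-56\right) - 3472\right) \left(2 + 0\right) = \left(-5 - 224 - 3472\right) 2 = \left(-3701\right) 2 = -7402$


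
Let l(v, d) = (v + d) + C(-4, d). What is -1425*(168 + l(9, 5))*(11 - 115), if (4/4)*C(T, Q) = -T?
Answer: 27565200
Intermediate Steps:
C(T, Q) = -T
l(v, d) = 4 + d + v (l(v, d) = (v + d) - 1*(-4) = (d + v) + 4 = 4 + d + v)
-1425*(168 + l(9, 5))*(11 - 115) = -1425*(168 + (4 + 5 + 9))*(11 - 115) = -1425*(168 + 18)*(-104) = -265050*(-104) = -1425*(-19344) = 27565200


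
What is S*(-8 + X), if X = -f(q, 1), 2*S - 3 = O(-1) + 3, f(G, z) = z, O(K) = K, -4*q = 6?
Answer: -45/2 ≈ -22.500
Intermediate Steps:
q = -3/2 (q = -1/4*6 = -3/2 ≈ -1.5000)
S = 5/2 (S = 3/2 + (-1 + 3)/2 = 3/2 + (1/2)*2 = 3/2 + 1 = 5/2 ≈ 2.5000)
X = -1 (X = -1*1 = -1)
S*(-8 + X) = 5*(-8 - 1)/2 = (5/2)*(-9) = -45/2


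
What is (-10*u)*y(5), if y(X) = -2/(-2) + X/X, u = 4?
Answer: -80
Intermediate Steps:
y(X) = 2 (y(X) = -2*(-½) + 1 = 1 + 1 = 2)
(-10*u)*y(5) = -10*4*2 = -40*2 = -80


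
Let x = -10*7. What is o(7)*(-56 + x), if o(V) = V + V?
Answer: -1764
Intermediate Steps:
x = -70
o(V) = 2*V
o(7)*(-56 + x) = (2*7)*(-56 - 70) = 14*(-126) = -1764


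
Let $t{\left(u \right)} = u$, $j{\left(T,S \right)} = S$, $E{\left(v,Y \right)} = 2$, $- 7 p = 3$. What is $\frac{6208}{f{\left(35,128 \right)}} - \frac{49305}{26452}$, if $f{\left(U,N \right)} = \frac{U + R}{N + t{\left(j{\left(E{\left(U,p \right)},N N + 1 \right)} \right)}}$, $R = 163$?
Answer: $\frac{1355828141909}{2618748} \approx 5.1774 \cdot 10^{5}$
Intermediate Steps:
$p = - \frac{3}{7}$ ($p = \left(- \frac{1}{7}\right) 3 = - \frac{3}{7} \approx -0.42857$)
$f{\left(U,N \right)} = \frac{163 + U}{1 + N + N^{2}}$ ($f{\left(U,N \right)} = \frac{U + 163}{N + \left(N N + 1\right)} = \frac{163 + U}{N + \left(N^{2} + 1\right)} = \frac{163 + U}{N + \left(1 + N^{2}\right)} = \frac{163 + U}{1 + N + N^{2}}$)
$\frac{6208}{f{\left(35,128 \right)}} - \frac{49305}{26452} = \frac{6208}{\frac{1}{1 + 128 + 128^{2}} \left(163 + 35\right)} - \frac{49305}{26452} = \frac{6208}{\frac{1}{1 + 128 + 16384} \cdot 198} - \frac{49305}{26452} = \frac{6208}{\frac{1}{16513} \cdot 198} - \frac{49305}{26452} = \frac{6208}{\frac{198}{16513}} - \frac{49305}{26452} = 6208 \cdot \frac{16513}{198} - \frac{49305}{26452} = \frac{51256352}{99} - \frac{49305}{26452} = \frac{1355828141909}{2618748}$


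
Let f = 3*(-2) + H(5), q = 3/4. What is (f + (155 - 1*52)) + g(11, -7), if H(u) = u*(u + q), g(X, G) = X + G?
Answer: 519/4 ≈ 129.75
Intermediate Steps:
q = ¾ (q = 3*(¼) = ¾ ≈ 0.75000)
g(X, G) = G + X
H(u) = u*(¾ + u) (H(u) = u*(u + ¾) = u*(¾ + u))
f = 91/4 (f = 3*(-2) + (¼)*5*(3 + 4*5) = -6 + (¼)*5*(3 + 20) = -6 + (¼)*5*23 = -6 + 115/4 = 91/4 ≈ 22.750)
(f + (155 - 1*52)) + g(11, -7) = (91/4 + (155 - 1*52)) + (-7 + 11) = (91/4 + (155 - 52)) + 4 = (91/4 + 103) + 4 = 503/4 + 4 = 519/4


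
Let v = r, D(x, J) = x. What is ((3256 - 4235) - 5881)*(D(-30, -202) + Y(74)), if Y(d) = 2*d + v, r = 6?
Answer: -850640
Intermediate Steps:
v = 6
Y(d) = 6 + 2*d (Y(d) = 2*d + 6 = 6 + 2*d)
((3256 - 4235) - 5881)*(D(-30, -202) + Y(74)) = ((3256 - 4235) - 5881)*(-30 + (6 + 2*74)) = (-979 - 5881)*(-30 + (6 + 148)) = -6860*(-30 + 154) = -6860*124 = -850640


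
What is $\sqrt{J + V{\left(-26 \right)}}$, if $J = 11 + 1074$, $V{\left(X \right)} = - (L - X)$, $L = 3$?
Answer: $4 \sqrt{66} \approx 32.496$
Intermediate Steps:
$V{\left(X \right)} = -3 + X$ ($V{\left(X \right)} = - (3 - X) = -3 + X$)
$J = 1085$
$\sqrt{J + V{\left(-26 \right)}} = \sqrt{1085 - 29} = \sqrt{1056} = 4 \sqrt{66}$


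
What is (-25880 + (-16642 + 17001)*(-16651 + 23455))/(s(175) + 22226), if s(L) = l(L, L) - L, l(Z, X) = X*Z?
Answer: 604189/13169 ≈ 45.880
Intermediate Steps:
s(L) = L² - L (s(L) = L*L - L = L² - L)
(-25880 + (-16642 + 17001)*(-16651 + 23455))/(s(175) + 22226) = (-25880 + (-16642 + 17001)*(-16651 + 23455))/(175*(-1 + 175) + 22226) = (-25880 + 359*6804)/(175*174 + 22226) = (-25880 + 2442636)/(30450 + 22226) = 2416756/52676 = 2416756*(1/52676) = 604189/13169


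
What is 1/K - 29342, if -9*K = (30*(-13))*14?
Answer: -53402437/1820 ≈ -29342.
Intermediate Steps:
K = 1820/3 (K = -30*(-13)*14/9 = -(-130)*14/3 = -1/9*(-5460) = 1820/3 ≈ 606.67)
1/K - 29342 = 1/(1820/3) - 29342 = 3/1820 - 29342 = -53402437/1820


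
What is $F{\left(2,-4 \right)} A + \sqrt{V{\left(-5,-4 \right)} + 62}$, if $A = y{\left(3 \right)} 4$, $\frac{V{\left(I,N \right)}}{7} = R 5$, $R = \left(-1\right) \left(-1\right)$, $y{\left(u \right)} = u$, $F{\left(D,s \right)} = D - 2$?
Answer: $\sqrt{97} \approx 9.8489$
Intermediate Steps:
$F{\left(D,s \right)} = -2 + D$ ($F{\left(D,s \right)} = D - 2 = -2 + D$)
$R = 1$
$V{\left(I,N \right)} = 35$ ($V{\left(I,N \right)} = 7 \cdot 1 \cdot 5 = 7 \cdot 5 = 35$)
$A = 12$ ($A = 3 \cdot 4 = 12$)
$F{\left(2,-4 \right)} A + \sqrt{V{\left(-5,-4 \right)} + 62} = \left(-2 + 2\right) 12 + \sqrt{35 + 62} = 0 \cdot 12 + \sqrt{97} = 0 + \sqrt{97} = \sqrt{97}$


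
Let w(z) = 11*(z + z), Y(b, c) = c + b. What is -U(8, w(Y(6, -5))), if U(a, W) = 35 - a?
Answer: -27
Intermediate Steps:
Y(b, c) = b + c
w(z) = 22*z (w(z) = 11*(2*z) = 22*z)
-U(8, w(Y(6, -5))) = -(35 - 1*8) = -(35 - 8) = -1*27 = -27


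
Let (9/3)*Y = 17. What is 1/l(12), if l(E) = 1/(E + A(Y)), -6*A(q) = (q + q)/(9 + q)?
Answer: 1567/132 ≈ 11.871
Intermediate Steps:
Y = 17/3 (Y = (1/3)*17 = 17/3 ≈ 5.6667)
A(q) = -q/(3*(9 + q)) (A(q) = -(q + q)/(6*(9 + q)) = -2*q/(6*(9 + q)) = -q/(3*(9 + q)))
l(E) = 1/(-17/132 + E) (l(E) = 1/(E - 1*17/3/(27 + 3*(17/3))) = 1/(E - 1*17/3/(27 + 17)) = 1/(E - 1*17/3/44) = 1/(E - 1*17/3*1/44) = 1/(E - 17/132) = 1/(-17/132 + E))
1/l(12) = 1/(132/(-17 + 132*12)) = 1/(132/(-17 + 1584)) = 1/(132/1567) = 1567/132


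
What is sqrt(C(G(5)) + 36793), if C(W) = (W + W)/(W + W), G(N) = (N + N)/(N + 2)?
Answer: sqrt(36794) ≈ 191.82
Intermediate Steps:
G(N) = 2*N/(2 + N) (G(N) = (2*N)/(2 + N) = 2*N/(2 + N))
C(W) = 1 (C(W) = (2*W)/((2*W)) = (2*W)*(1/(2*W)) = 1)
sqrt(C(G(5)) + 36793) = sqrt(1 + 36793) = sqrt(36794)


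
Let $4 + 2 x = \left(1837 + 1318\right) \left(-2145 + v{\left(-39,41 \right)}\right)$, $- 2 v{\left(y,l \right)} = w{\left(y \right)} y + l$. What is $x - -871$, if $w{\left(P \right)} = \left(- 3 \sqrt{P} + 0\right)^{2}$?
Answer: $-14212406$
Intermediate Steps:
$w{\left(P \right)} = 9 P$ ($w{\left(P \right)} = \left(- 3 \sqrt{P}\right)^{2} = 9 P$)
$v{\left(y,l \right)} = - \frac{9 y^{2}}{2} - \frac{l}{2}$ ($v{\left(y,l \right)} = - \frac{9 y y + l}{2} = - \frac{9 y^{2} + l}{2} = - \frac{l + 9 y^{2}}{2} = - \frac{9 y^{2}}{2} - \frac{l}{2}$)
$x = -14213277$ ($x = -2 + \frac{\left(1837 + 1318\right) \left(-2145 - \left(\frac{41}{2} + \frac{9 \left(-39\right)^{2}}{2}\right)\right)}{2} = -2 + \frac{3155 \left(-2145 - 6865\right)}{2} = -2 + \frac{3155 \left(-9010\right)}{2} = -2 + \frac{1}{2} \left(-28426550\right) = -2 - 14213275 = -14213277$)
$x - -871 = -14213277 - -871 = -14213277 + 871 = -14212406$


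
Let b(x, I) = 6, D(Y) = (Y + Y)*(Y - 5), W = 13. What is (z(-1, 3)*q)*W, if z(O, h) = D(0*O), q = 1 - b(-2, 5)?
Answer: 0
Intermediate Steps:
D(Y) = 2*Y*(-5 + Y) (D(Y) = (2*Y)*(-5 + Y) = 2*Y*(-5 + Y))
q = -5 (q = 1 - 1*6 = 1 - 6 = -5)
z(O, h) = 0 (z(O, h) = 2*(0*O)*(-5 + 0*O) = 2*0*(-5 + 0) = 2*0*(-5) = 0)
(z(-1, 3)*q)*W = (0*(-5))*13 = 0*13 = 0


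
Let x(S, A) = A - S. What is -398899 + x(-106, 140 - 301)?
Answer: -398954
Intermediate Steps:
-398899 + x(-106, 140 - 301) = -398899 + ((140 - 301) - 1*(-106)) = -398899 + (-161 + 106) = -398899 - 55 = -398954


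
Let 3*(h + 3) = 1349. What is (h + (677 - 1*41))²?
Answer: 10549504/9 ≈ 1.1722e+6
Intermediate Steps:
h = 1340/3 (h = -3 + (⅓)*1349 = -3 + 1349/3 = 1340/3 ≈ 446.67)
(h + (677 - 1*41))² = (1340/3 + (677 - 1*41))² = (1340/3 + (677 - 41))² = (1340/3 + 636)² = (3248/3)² = 10549504/9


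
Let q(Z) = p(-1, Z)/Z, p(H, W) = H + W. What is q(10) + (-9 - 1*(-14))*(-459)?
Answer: -22941/10 ≈ -2294.1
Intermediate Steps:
q(Z) = (-1 + Z)/Z
q(10) + (-9 - 1*(-14))*(-459) = (-1 + 10)/10 + (-9 - 1*(-14))*(-459) = (⅒)*9 + (-9 + 14)*(-459) = 9/10 + 5*(-459) = 9/10 - 2295 = -22941/10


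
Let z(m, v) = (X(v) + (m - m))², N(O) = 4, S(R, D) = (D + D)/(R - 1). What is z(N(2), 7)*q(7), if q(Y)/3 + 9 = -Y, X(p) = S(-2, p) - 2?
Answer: -6400/3 ≈ -2133.3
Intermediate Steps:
S(R, D) = 2*D/(-1 + R) (S(R, D) = (2*D)/(-1 + R) = 2*D/(-1 + R))
X(p) = -2 - 2*p/3 (X(p) = 2*p/(-1 - 2) - 2 = 2*p/(-3) - 2 = 2*p*(-⅓) - 2 = -2*p/3 - 2 = -2 - 2*p/3)
q(Y) = -27 - 3*Y (q(Y) = -27 + 3*(-Y) = -27 - 3*Y)
z(m, v) = (-2 - 2*v/3)² (z(m, v) = ((-2 - 2*v/3) + (m - m))² = ((-2 - 2*v/3) + 0)² = (-2 - 2*v/3)²)
z(N(2), 7)*q(7) = (4*(3 + 7)²/9)*(-27 - 3*7) = ((4/9)*10²)*(-27 - 21) = ((4/9)*100)*(-48) = (400/9)*(-48) = -6400/3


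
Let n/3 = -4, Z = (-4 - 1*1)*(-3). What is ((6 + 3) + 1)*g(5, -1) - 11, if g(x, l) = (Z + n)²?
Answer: 79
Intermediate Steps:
Z = 15 (Z = (-4 - 1)*(-3) = -5*(-3) = 15)
n = -12 (n = 3*(-4) = -12)
g(x, l) = 9 (g(x, l) = (15 - 12)² = 3² = 9)
((6 + 3) + 1)*g(5, -1) - 11 = ((6 + 3) + 1)*9 - 11 = (9 + 1)*9 - 11 = 10*9 - 11 = 90 - 11 = 79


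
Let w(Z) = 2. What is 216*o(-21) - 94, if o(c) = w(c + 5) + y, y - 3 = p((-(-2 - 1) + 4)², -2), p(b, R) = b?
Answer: 11570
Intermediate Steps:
y = 52 (y = 3 + (-(-2 - 1) + 4)² = 3 + (-1*(-3) + 4)² = 3 + (3 + 4)² = 3 + 7² = 3 + 49 = 52)
o(c) = 54 (o(c) = 2 + 52 = 54)
216*o(-21) - 94 = 216*54 - 94 = 11664 - 94 = 11570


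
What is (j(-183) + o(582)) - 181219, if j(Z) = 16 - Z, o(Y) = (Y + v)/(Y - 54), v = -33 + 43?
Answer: -5973623/33 ≈ -1.8102e+5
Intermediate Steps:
v = 10
o(Y) = (10 + Y)/(-54 + Y) (o(Y) = (Y + 10)/(Y - 54) = (10 + Y)/(-54 + Y))
(j(-183) + o(582)) - 181219 = ((16 - 1*(-183)) + (10 + 582)/(-54 + 582)) - 181219 = ((16 + 183) + 592/528) - 181219 = (199 + (1/528)*592) - 181219 = (199 + 37/33) - 181219 = 6604/33 - 181219 = -5973623/33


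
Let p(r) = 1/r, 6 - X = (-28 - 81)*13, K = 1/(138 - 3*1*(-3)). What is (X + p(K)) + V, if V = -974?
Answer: 596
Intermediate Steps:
K = 1/147 (K = 1/(138 - 3*(-3)) = 1/(138 + 9) = 1/147 ≈ 0.0068027)
X = 1423 (X = 6 - (-28 - 81)*13 = 6 - (-109)*13 = 6 - 1*(-1417) = 6 + 1417 = 1423)
(X + p(K)) + V = (1423 + 1/(1/147)) - 974 = (1423 + 147) - 974 = 1570 - 974 = 596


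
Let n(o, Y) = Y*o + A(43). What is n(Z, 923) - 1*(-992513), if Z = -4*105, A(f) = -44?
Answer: 604809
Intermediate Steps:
Z = -420
n(o, Y) = -44 + Y*o (n(o, Y) = Y*o - 44 = -44 + Y*o)
n(Z, 923) - 1*(-992513) = (-44 + 923*(-420)) - 1*(-992513) = (-44 - 387660) + 992513 = -387704 + 992513 = 604809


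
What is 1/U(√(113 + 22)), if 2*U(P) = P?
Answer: 2*√15/45 ≈ 0.17213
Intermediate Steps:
U(P) = P/2
1/U(√(113 + 22)) = 1/(√(113 + 22)/2) = 1/(√135/2) = 1/((3*√15)/2) = 1/(3*√15/2) = 2*√15/45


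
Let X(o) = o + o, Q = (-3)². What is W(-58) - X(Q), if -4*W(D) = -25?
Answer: -47/4 ≈ -11.750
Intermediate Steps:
W(D) = 25/4 (W(D) = -¼*(-25) = 25/4)
Q = 9
X(o) = 2*o
W(-58) - X(Q) = 25/4 - 2*9 = 25/4 - 1*18 = 25/4 - 18 = -47/4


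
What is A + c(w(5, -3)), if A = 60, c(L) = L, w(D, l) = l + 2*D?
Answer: 67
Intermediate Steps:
A + c(w(5, -3)) = 60 + (-3 + 2*5) = 60 + (-3 + 10) = 60 + 7 = 67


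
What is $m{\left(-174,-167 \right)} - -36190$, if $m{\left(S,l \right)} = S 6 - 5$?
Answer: $35141$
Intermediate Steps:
$m{\left(S,l \right)} = -5 + 6 S$ ($m{\left(S,l \right)} = 6 S - 5 = -5 + 6 S$)
$m{\left(-174,-167 \right)} - -36190 = \left(-5 + 6 \left(-174\right)\right) - -36190 = \left(-5 - 1044\right) + 36190 = -1049 + 36190 = 35141$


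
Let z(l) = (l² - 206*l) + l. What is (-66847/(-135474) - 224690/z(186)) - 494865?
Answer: -13160745735499/26598062 ≈ -4.9480e+5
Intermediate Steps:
z(l) = l² - 205*l
(-66847/(-135474) - 224690/z(186)) - 494865 = (-66847/(-135474) - 224690*1/(186*(-205 + 186))) - 494865 = (-66847*(-1/135474) - 224690/(186*(-19))) - 494865 = (66847/135474 - 224690/(-3534)) - 494865 = (66847/135474 - 224690*(-1/3534)) - 494865 = (66847/135474 + 112345/1767) - 494865 = 1704216131/26598062 - 494865 = -13160745735499/26598062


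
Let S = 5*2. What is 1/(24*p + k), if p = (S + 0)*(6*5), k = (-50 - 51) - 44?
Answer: 1/7055 ≈ 0.00014174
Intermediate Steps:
S = 10
k = -145 (k = -101 - 44 = -145)
p = 300 (p = (10 + 0)*(6*5) = 10*30 = 300)
1/(24*p + k) = 1/(24*300 - 145) = 1/(7200 - 145) = 1/7055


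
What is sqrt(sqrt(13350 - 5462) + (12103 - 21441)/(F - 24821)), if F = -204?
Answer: sqrt(190762 + 2044900*sqrt(493))/715 ≈ 9.4439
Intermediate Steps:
sqrt(sqrt(13350 - 5462) + (12103 - 21441)/(F - 24821)) = sqrt(sqrt(13350 - 5462) + (12103 - 21441)/(-204 - 24821)) = sqrt(sqrt(7888) - 9338/(-25025)) = sqrt(4*sqrt(493) - 9338*(-1/25025)) = sqrt(4*sqrt(493) + 1334/3575) = sqrt(1334/3575 + 4*sqrt(493))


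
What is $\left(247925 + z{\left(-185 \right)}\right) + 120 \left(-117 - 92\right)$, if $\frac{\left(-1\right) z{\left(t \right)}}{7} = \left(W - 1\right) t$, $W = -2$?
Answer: $218960$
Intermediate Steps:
$z{\left(t \right)} = 21 t$ ($z{\left(t \right)} = - 7 \left(-2 - 1\right) t = - 7 \left(- 3 t\right) = 21 t$)
$\left(247925 + z{\left(-185 \right)}\right) + 120 \left(-117 - 92\right) = \left(247925 + 21 \left(-185\right)\right) + 120 \left(-117 - 92\right) = \left(247925 - 3885\right) + 120 \left(-209\right) = 244040 - 25080 = 218960$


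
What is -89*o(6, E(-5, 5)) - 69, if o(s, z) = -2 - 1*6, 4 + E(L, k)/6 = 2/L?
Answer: 643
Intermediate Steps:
E(L, k) = -24 + 12/L (E(L, k) = -24 + 6*(2/L) = -24 + 12/L)
o(s, z) = -8 (o(s, z) = -2 - 6 = -8)
-89*o(6, E(-5, 5)) - 69 = -89*(-8) - 69 = 712 - 69 = 643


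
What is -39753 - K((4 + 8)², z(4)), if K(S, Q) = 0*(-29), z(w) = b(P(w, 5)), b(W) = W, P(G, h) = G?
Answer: -39753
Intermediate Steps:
z(w) = w
K(S, Q) = 0
-39753 - K((4 + 8)², z(4)) = -39753 - 1*0 = -39753 + 0 = -39753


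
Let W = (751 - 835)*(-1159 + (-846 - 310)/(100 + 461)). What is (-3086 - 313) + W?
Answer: 1035431/11 ≈ 94130.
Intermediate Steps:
W = 1072820/11 (W = -84*(-1159 - 1156/561) = -84*(-1159 - 1156*1/561) = -84*(-1159 - 68/33) = -84*(-38315/33) = 1072820/11 ≈ 97529.)
(-3086 - 313) + W = (-3086 - 313) + 1072820/11 = -3399 + 1072820/11 = 1035431/11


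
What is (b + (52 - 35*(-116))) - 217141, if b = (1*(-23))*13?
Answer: -213328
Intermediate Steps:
b = -299 (b = -23*13 = -299)
(b + (52 - 35*(-116))) - 217141 = (-299 + (52 - 35*(-116))) - 217141 = (-299 + (52 + 4060)) - 217141 = (-299 + 4112) - 217141 = 3813 - 217141 = -213328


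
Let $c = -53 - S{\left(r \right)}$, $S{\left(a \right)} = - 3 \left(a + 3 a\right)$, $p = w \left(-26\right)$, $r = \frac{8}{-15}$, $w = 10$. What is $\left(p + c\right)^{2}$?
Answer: $\frac{2550409}{25} \approx 1.0202 \cdot 10^{5}$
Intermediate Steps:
$r = - \frac{8}{15}$ ($r = 8 \left(- \frac{1}{15}\right) = - \frac{8}{15} \approx -0.53333$)
$p = -260$ ($p = 10 \left(-26\right) = -260$)
$S{\left(a \right)} = - 12 a$ ($S{\left(a \right)} = - 3 \cdot 4 a = - 12 a$)
$c = - \frac{297}{5}$ ($c = -53 - \left(-12\right) \left(- \frac{8}{15}\right) = -53 - \frac{32}{5} = - \frac{297}{5} \approx -59.4$)
$\left(p + c\right)^{2} = \left(-260 - \frac{297}{5}\right)^{2} = \left(- \frac{1597}{5}\right)^{2} = \frac{2550409}{25}$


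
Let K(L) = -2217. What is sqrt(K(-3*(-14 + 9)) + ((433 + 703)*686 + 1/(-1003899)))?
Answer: 2*sqrt(195787618838036745)/1003899 ≈ 881.52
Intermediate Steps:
sqrt(K(-3*(-14 + 9)) + ((433 + 703)*686 + 1/(-1003899))) = sqrt(-2217 + ((433 + 703)*686 + 1/(-1003899))) = sqrt(-2217 + (1136*686 - 1/1003899)) = sqrt(-2217 + (779296 - 1/1003899)) = sqrt(-2217 + 782334475103/1003899) = sqrt(780108831020/1003899) = 2*sqrt(195787618838036745)/1003899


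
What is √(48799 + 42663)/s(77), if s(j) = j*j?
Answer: √91462/5929 ≈ 0.051008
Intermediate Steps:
s(j) = j²
√(48799 + 42663)/s(77) = √(48799 + 42663)/(77²) = √91462/5929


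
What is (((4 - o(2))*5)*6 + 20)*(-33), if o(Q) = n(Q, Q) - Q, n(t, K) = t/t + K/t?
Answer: -4620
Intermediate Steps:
n(t, K) = 1 + K/t
o(Q) = 2 - Q (o(Q) = (Q + Q)/Q - Q = (2*Q)/Q - Q = 2 - Q)
(((4 - o(2))*5)*6 + 20)*(-33) = (((4 - (2 - 1*2))*5)*6 + 20)*(-33) = (((4 - (2 - 2))*5)*6 + 20)*(-33) = (((4 - 1*0)*5)*6 + 20)*(-33) = (((4 + 0)*5)*6 + 20)*(-33) = ((4*5)*6 + 20)*(-33) = (20*6 + 20)*(-33) = (120 + 20)*(-33) = 140*(-33) = -4620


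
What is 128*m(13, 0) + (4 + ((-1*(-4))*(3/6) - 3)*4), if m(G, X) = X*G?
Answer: 0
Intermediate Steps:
m(G, X) = G*X
128*m(13, 0) + (4 + ((-1*(-4))*(3/6) - 3)*4) = 128*(13*0) + (4 + ((-1*(-4))*(3/6) - 3)*4) = 128*0 + (4 + (4*(3*(⅙)) - 3)*4) = 0 + (4 + (4*(½) - 3)*4) = 0 + (4 + (2 - 3)*4) = 0 + (4 - 1*4) = 0 + (4 - 4) = 0 + 0 = 0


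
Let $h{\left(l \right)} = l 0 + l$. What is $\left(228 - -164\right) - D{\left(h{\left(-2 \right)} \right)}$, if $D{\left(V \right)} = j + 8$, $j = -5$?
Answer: $389$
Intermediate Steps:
$h{\left(l \right)} = l$ ($h{\left(l \right)} = 0 + l = l$)
$D{\left(V \right)} = 3$ ($D{\left(V \right)} = -5 + 8 = 3$)
$\left(228 - -164\right) - D{\left(h{\left(-2 \right)} \right)} = \left(228 - -164\right) - 3 = \left(228 + 164\right) - 3 = 392 - 3 = 389$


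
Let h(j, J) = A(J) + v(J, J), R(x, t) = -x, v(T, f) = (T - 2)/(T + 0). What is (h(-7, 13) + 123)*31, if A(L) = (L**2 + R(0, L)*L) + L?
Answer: 123256/13 ≈ 9481.2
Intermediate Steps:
v(T, f) = (-2 + T)/T
A(L) = L + L**2 (A(L) = (L**2 + (-1*0)*L) + L = (L**2 + 0*L) + L = (L**2 + 0) + L = L**2 + L = L + L**2)
h(j, J) = J*(1 + J) + (-2 + J)/J
(h(-7, 13) + 123)*31 = ((1 + 13 + 13**2 - 2/13) + 123)*31 = ((1 + 13 + 169 - 2*1/13) + 123)*31 = ((1 + 13 + 169 - 2/13) + 123)*31 = (2377/13 + 123)*31 = (3976/13)*31 = 123256/13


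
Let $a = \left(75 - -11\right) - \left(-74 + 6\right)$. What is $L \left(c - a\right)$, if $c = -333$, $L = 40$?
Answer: $-19480$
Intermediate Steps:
$a = 154$ ($a = \left(75 + 11\right) - -68 = 86 + 68 = 154$)
$L \left(c - a\right) = 40 \left(-333 - 154\right) = 40 \left(-487\right) = -19480$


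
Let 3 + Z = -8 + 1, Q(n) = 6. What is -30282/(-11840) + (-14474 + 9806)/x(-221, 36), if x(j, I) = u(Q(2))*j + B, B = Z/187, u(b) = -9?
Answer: 463774833/2201843360 ≈ 0.21063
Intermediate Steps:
Z = -10 (Z = -3 + (-8 + 1) = -3 - 7 = -10)
B = -10/187 ≈ -0.053476
x(j, I) = -10/187 - 9*j (x(j, I) = -9*j - 10/187 = -10/187 - 9*j)
-30282/(-11840) + (-14474 + 9806)/x(-221, 36) = -30282/(-11840) + (-14474 + 9806)/(-10/187 - 9*(-221)) = -30282*(-1/11840) - 4668/(-10/187 + 1989) = 15141/5920 - 4668/371933/187 = 15141/5920 - 4668*187/371933 = 15141/5920 - 872916/371933 = 463774833/2201843360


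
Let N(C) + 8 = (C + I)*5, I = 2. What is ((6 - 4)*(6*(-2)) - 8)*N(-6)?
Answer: 896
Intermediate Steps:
N(C) = 2 + 5*C (N(C) = -8 + (C + 2)*5 = -8 + (2 + C)*5 = -8 + (10 + 5*C) = 2 + 5*C)
((6 - 4)*(6*(-2)) - 8)*N(-6) = ((6 - 4)*(6*(-2)) - 8)*(2 + 5*(-6)) = (2*(-12) - 8)*(2 - 30) = (-24 - 8)*(-28) = -32*(-28) = 896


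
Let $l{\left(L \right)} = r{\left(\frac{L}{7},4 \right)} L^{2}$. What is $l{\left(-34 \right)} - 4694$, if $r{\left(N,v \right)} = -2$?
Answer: $-7006$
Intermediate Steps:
$l{\left(L \right)} = - 2 L^{2}$
$l{\left(-34 \right)} - 4694 = - 2 \left(-34\right)^{2} - 4694 = \left(-2\right) 1156 - 4694 = -2312 - 4694 = -7006$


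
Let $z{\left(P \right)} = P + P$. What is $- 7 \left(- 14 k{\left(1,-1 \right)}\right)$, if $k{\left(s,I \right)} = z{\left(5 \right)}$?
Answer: $980$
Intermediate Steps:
$z{\left(P \right)} = 2 P$
$k{\left(s,I \right)} = 10$ ($k{\left(s,I \right)} = 2 \cdot 5 = 10$)
$- 7 \left(- 14 k{\left(1,-1 \right)}\right) = - 7 \left(\left(-14\right) 10\right) = \left(-7\right) \left(-140\right) = 980$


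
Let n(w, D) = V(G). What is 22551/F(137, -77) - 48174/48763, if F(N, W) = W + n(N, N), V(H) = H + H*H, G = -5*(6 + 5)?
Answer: 2816091/413699 ≈ 6.8071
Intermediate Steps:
G = -55 (G = -5*11 = -55)
V(H) = H + H²
n(w, D) = 2970 (n(w, D) = -55*(1 - 55) = -55*(-54) = 2970)
F(N, W) = 2970 + W (F(N, W) = W + 2970 = 2970 + W)
22551/F(137, -77) - 48174/48763 = 22551/(2970 - 77) - 48174/48763 = 22551/2893 - 48174*1/48763 = 22551*(1/2893) - 1554/1573 = 22551/2893 - 1554/1573 = 2816091/413699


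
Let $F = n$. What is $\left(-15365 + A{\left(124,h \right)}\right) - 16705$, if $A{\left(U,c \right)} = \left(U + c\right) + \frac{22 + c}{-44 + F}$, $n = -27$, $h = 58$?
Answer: $- \frac{2264128}{71} \approx -31889.0$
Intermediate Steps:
$F = -27$
$A{\left(U,c \right)} = - \frac{22}{71} + U + \frac{70 c}{71}$ ($A{\left(U,c \right)} = \left(U + c\right) + \frac{22 + c}{-44 - 27} = \left(U + c\right) + \frac{22 + c}{-71} = \left(U + c\right) + \left(22 + c\right) \left(- \frac{1}{71}\right) = \left(U + c\right) - \left(\frac{22}{71} + \frac{c}{71}\right) = - \frac{22}{71} + U + \frac{70 c}{71}$)
$\left(-15365 + A{\left(124,h \right)}\right) - 16705 = \left(-15365 + \left(- \frac{22}{71} + 124 + \frac{70}{71} \cdot 58\right)\right) - 16705 = \left(-15365 + \left(- \frac{22}{71} + 124 + \frac{4060}{71}\right)\right) - 16705 = \left(-15365 + \frac{12842}{71}\right) - 16705 = - \frac{1078073}{71} - 16705 = - \frac{2264128}{71}$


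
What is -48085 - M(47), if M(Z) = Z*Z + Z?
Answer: -50341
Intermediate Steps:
M(Z) = Z + Z² (M(Z) = Z² + Z = Z + Z²)
-48085 - M(47) = -48085 - 47*(1 + 47) = -48085 - 47*48 = -48085 - 1*2256 = -48085 - 2256 = -50341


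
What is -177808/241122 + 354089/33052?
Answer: 39750868921/3984782172 ≈ 9.9757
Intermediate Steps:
-177808/241122 + 354089/33052 = -177808*1/241122 + 354089*(1/33052) = -88904/120561 + 354089/33052 = 39750868921/3984782172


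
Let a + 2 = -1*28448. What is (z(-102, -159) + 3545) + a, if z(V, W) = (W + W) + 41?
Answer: -25182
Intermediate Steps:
z(V, W) = 41 + 2*W (z(V, W) = 2*W + 41 = 41 + 2*W)
a = -28450 (a = -2 - 1*28448 = -2 - 28448 = -28450)
(z(-102, -159) + 3545) + a = ((41 + 2*(-159)) + 3545) - 28450 = ((41 - 318) + 3545) - 28450 = (-277 + 3545) - 28450 = 3268 - 28450 = -25182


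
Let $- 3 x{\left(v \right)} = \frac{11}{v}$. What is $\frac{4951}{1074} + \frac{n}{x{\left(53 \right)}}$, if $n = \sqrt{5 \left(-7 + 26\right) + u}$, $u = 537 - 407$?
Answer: $- \frac{2507029}{11814} \approx -212.21$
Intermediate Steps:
$u = 130$
$n = 15$ ($n = \sqrt{5 \left(-7 + 26\right) + 130} = \sqrt{5 \cdot 19 + 130} = \sqrt{95 + 130} = \sqrt{225} = 15$)
$x{\left(v \right)} = - \frac{11}{3 v}$ ($x{\left(v \right)} = - \frac{11 \frac{1}{v}}{3} = - \frac{11}{3 v}$)
$\frac{4951}{1074} + \frac{n}{x{\left(53 \right)}} = \frac{4951}{1074} + \frac{15}{\left(- \frac{11}{3}\right) \frac{1}{53}} = 4951 \cdot \frac{1}{1074} + \frac{15}{\left(- \frac{11}{3}\right) \frac{1}{53}} = \frac{4951}{1074} + \frac{15}{- \frac{11}{159}} = \frac{4951}{1074} + 15 \left(- \frac{159}{11}\right) = \frac{4951}{1074} - \frac{2385}{11} = - \frac{2507029}{11814}$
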